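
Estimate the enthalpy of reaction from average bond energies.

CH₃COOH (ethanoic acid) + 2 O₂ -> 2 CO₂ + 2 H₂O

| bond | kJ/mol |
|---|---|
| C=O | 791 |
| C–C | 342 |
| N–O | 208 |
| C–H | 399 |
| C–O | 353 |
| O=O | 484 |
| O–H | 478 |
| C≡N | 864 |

Bonds broken (reactants):
  C–C: 1 × 342 = 342
  C–H: 3 × 399 = 1197
  C–O: 1 × 353 = 353
  C=O: 1 × 791 = 791
  O–H: 1 × 478 = 478
  O=O: 2 × 484 = 968
  Σ(broken) = 4129 kJ
Bonds formed (products):
  C=O: 4 × 791 = 3164
  O–H: 4 × 478 = 1912
  Σ(formed) = 5076 kJ
ΔH = Σ(broken) − Σ(formed) = 4129 − 5076 = −947 kJ

ΔH ≈ −947 kJ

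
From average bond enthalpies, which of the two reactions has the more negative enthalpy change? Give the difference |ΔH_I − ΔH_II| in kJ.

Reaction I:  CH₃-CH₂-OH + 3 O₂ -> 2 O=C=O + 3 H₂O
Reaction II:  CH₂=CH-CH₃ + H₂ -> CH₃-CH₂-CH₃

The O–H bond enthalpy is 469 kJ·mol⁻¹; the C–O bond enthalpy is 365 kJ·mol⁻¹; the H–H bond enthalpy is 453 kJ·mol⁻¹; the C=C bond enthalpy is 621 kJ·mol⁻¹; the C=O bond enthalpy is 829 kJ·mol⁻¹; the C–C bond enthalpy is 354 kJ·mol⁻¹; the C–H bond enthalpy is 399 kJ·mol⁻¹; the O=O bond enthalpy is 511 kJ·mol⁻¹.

Reaction I, by 1336 kJ

Reaction I:
  Bonds broken (reactants):
    C–C: 1 × 354 = 354
    C–H: 5 × 399 = 1995
    C–O: 1 × 365 = 365
    O–H: 1 × 469 = 469
    O=O: 3 × 511 = 1533
    Σ(broken) = 4716 kJ
  Bonds formed (products):
    C=O: 4 × 829 = 3316
    O–H: 6 × 469 = 2814
    Σ(formed) = 6130 kJ
  ΔH_I = 4716 − 6130 = −1414 kJ
Reaction II:
  Bonds broken (reactants):
    C–C: 1 × 354 = 354
    C–H: 6 × 399 = 2394
    C=C: 1 × 621 = 621
    H–H: 1 × 453 = 453
    Σ(broken) = 3822 kJ
  Bonds formed (products):
    C–C: 2 × 354 = 708
    C–H: 8 × 399 = 3192
    Σ(formed) = 3900 kJ
  ΔH_II = 3822 − 3900 = −78 kJ
ΔH_I − ΔH_II = −1336 kJ, so reaction I has the more negative ΔH; |ΔH_I − ΔH_II| = 1336 kJ.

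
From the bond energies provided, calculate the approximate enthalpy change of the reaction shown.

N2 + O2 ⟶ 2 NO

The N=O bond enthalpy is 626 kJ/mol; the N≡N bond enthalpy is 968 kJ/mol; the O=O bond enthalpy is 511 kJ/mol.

ΔH ≈ +227 kJ

Bonds broken (reactants):
  N≡N: 1 × 968 = 968
  O=O: 1 × 511 = 511
  Σ(broken) = 1479 kJ
Bonds formed (products):
  N=O: 2 × 626 = 1252
  Σ(formed) = 1252 kJ
ΔH = Σ(broken) − Σ(formed) = 1479 − 1252 = +227 kJ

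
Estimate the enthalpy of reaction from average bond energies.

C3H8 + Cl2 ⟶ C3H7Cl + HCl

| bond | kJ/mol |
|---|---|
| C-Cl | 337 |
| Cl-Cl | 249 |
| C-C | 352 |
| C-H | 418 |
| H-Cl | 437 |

Bonds broken (reactants):
  C-C: 2 × 352 = 704
  C-H: 8 × 418 = 3344
  Cl-Cl: 1 × 249 = 249
  Σ(broken) = 4297 kJ
Bonds formed (products):
  C-C: 2 × 352 = 704
  C-Cl: 1 × 337 = 337
  C-H: 7 × 418 = 2926
  H-Cl: 1 × 437 = 437
  Σ(formed) = 4404 kJ
ΔH = Σ(broken) − Σ(formed) = 4297 − 4404 = −107 kJ

ΔH ≈ −107 kJ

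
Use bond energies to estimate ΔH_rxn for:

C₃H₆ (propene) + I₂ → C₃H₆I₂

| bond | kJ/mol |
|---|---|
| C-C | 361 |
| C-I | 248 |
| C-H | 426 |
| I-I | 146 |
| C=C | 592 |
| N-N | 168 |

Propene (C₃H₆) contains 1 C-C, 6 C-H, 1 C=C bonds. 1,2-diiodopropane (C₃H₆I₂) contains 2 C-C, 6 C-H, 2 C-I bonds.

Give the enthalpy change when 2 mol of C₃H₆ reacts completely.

Bonds broken (reactants):
  C-C: 1 × 361 = 361
  C-H: 6 × 426 = 2556
  C=C: 1 × 592 = 592
  I-I: 1 × 146 = 146
  Σ(broken) = 3655 kJ
Bonds formed (products):
  C-C: 2 × 361 = 722
  C-H: 6 × 426 = 2556
  C-I: 2 × 248 = 496
  Σ(formed) = 3774 kJ
ΔH = Σ(broken) − Σ(formed) = 3655 − 3774 = −119 kJ
For 2× the reaction as written: 2 × (−119) = −238 kJ

ΔH = −238 kJ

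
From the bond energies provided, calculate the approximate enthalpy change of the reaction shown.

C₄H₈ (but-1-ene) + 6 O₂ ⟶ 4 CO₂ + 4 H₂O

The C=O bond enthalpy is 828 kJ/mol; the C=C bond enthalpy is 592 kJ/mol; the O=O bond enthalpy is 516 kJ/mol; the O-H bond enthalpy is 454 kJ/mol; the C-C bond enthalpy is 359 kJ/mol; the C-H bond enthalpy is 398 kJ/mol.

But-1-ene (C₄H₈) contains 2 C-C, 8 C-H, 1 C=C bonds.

Bonds broken (reactants):
  C-C: 2 × 359 = 718
  C-H: 8 × 398 = 3184
  C=C: 1 × 592 = 592
  O=O: 6 × 516 = 3096
  Σ(broken) = 7590 kJ
Bonds formed (products):
  C=O: 8 × 828 = 6624
  O-H: 8 × 454 = 3632
  Σ(formed) = 10256 kJ
ΔH = Σ(broken) − Σ(formed) = 7590 − 10256 = −2666 kJ

ΔH ≈ −2666 kJ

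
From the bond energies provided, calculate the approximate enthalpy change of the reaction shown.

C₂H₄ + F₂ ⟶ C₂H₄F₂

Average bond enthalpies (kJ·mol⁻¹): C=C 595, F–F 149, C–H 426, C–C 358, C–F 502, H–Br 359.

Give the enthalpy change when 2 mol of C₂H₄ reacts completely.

ΔH = −1236 kJ

Bonds broken (reactants):
  C–H: 4 × 426 = 1704
  C=C: 1 × 595 = 595
  F–F: 1 × 149 = 149
  Σ(broken) = 2448 kJ
Bonds formed (products):
  C–C: 1 × 358 = 358
  C–F: 2 × 502 = 1004
  C–H: 4 × 426 = 1704
  Σ(formed) = 3066 kJ
ΔH = Σ(broken) − Σ(formed) = 2448 − 3066 = −618 kJ
For 2× the reaction as written: 2 × (−618) = −1236 kJ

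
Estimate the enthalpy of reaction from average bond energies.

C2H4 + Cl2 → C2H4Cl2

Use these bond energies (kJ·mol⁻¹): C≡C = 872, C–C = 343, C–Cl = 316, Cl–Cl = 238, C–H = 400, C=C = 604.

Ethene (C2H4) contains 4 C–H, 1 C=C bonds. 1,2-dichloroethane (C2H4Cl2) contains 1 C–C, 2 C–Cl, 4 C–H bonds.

ΔH ≈ −133 kJ

Bonds broken (reactants):
  C–H: 4 × 400 = 1600
  C=C: 1 × 604 = 604
  Cl–Cl: 1 × 238 = 238
  Σ(broken) = 2442 kJ
Bonds formed (products):
  C–C: 1 × 343 = 343
  C–Cl: 2 × 316 = 632
  C–H: 4 × 400 = 1600
  Σ(formed) = 2575 kJ
ΔH = Σ(broken) − Σ(formed) = 2442 − 2575 = −133 kJ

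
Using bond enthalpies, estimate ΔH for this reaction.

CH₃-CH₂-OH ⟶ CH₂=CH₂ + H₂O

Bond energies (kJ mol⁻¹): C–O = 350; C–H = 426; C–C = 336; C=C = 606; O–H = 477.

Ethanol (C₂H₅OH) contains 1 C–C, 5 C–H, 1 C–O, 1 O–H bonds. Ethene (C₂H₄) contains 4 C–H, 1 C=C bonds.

Bonds broken (reactants):
  C–C: 1 × 336 = 336
  C–H: 5 × 426 = 2130
  C–O: 1 × 350 = 350
  O–H: 1 × 477 = 477
  Σ(broken) = 3293 kJ
Bonds formed (products):
  C–H: 4 × 426 = 1704
  C=C: 1 × 606 = 606
  O–H: 2 × 477 = 954
  Σ(formed) = 3264 kJ
ΔH = Σ(broken) − Σ(formed) = 3293 − 3264 = +29 kJ

ΔH ≈ +29 kJ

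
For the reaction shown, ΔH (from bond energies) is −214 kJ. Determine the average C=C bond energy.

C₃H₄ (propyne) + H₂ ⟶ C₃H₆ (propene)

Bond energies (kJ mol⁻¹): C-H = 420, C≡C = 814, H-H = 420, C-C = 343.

D(C=C) ≈ 608 kJ/mol

Let D be the C=C bond energy.
Σ(broken) = 1×814 + 1×343 + 4×420 + 1×420 = 3257
Σ(formed) = 1×343 + 6×420 + 1×D = 2863 + D
ΔH = Σ(broken) − Σ(formed) = (3257) − (2863 + D) = +394 − D
Setting this equal to −214 kJ gives D = 608 kJ/mol.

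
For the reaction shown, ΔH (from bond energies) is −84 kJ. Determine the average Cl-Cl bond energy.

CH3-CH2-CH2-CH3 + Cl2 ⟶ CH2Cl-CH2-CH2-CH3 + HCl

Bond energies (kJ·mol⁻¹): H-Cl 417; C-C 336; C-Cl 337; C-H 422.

D(Cl-Cl) ≈ 248 kJ/mol

Let D be the Cl-Cl bond energy.
Σ(broken) = 3×336 + 10×422 + 1×D = 5228 + D
Σ(formed) = 3×336 + 1×337 + 9×422 + 1×417 = 5560
ΔH = Σ(broken) − Σ(formed) = (5228 + D) − (5560) = −332 + D
Setting this equal to −84 kJ gives D = 248 kJ/mol.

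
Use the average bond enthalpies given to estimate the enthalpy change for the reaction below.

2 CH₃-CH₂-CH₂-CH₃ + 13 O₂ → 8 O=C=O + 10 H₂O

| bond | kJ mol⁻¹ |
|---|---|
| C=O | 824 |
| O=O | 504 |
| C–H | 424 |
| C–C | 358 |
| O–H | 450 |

ΔH ≈ −5004 kJ

Bonds broken (reactants):
  C–C: 6 × 358 = 2148
  C–H: 20 × 424 = 8480
  O=O: 13 × 504 = 6552
  Σ(broken) = 17180 kJ
Bonds formed (products):
  C=O: 16 × 824 = 13184
  O–H: 20 × 450 = 9000
  Σ(formed) = 22184 kJ
ΔH = Σ(broken) − Σ(formed) = 17180 − 22184 = −5004 kJ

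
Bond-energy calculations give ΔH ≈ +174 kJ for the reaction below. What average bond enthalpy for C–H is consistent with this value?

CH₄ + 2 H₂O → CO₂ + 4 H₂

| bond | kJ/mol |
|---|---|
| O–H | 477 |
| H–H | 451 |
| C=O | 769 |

D(C–H) ≈ 402 kJ/mol

Let D be the C–H bond energy.
Σ(broken) = 4×D + 4×477 = 1908 + 4D
Σ(formed) = 2×769 + 4×451 = 3342
ΔH = Σ(broken) − Σ(formed) = (1908 + 4D) − (3342) = −1434 + 4D
Setting this equal to +174 kJ gives 4D = 1608, so D = 402 kJ/mol.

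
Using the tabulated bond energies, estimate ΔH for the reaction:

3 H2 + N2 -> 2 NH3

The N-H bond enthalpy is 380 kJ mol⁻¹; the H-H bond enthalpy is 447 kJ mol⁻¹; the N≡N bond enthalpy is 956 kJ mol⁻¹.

Bonds broken (reactants):
  H-H: 3 × 447 = 1341
  N≡N: 1 × 956 = 956
  Σ(broken) = 2297 kJ
Bonds formed (products):
  N-H: 6 × 380 = 2280
  Σ(formed) = 2280 kJ
ΔH = Σ(broken) − Σ(formed) = 2297 − 2280 = +17 kJ

ΔH ≈ +17 kJ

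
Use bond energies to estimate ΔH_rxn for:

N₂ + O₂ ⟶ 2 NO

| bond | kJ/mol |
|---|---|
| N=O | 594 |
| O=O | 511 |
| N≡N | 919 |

ΔH ≈ +242 kJ

Bonds broken (reactants):
  N≡N: 1 × 919 = 919
  O=O: 1 × 511 = 511
  Σ(broken) = 1430 kJ
Bonds formed (products):
  N=O: 2 × 594 = 1188
  Σ(formed) = 1188 kJ
ΔH = Σ(broken) − Σ(formed) = 1430 − 1188 = +242 kJ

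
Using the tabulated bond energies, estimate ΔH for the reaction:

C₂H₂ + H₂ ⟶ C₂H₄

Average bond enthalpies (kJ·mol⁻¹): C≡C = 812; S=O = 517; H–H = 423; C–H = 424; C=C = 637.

ΔH ≈ −250 kJ

Bonds broken (reactants):
  C≡C: 1 × 812 = 812
  C–H: 2 × 424 = 848
  H–H: 1 × 423 = 423
  Σ(broken) = 2083 kJ
Bonds formed (products):
  C–H: 4 × 424 = 1696
  C=C: 1 × 637 = 637
  Σ(formed) = 2333 kJ
ΔH = Σ(broken) − Σ(formed) = 2083 − 2333 = −250 kJ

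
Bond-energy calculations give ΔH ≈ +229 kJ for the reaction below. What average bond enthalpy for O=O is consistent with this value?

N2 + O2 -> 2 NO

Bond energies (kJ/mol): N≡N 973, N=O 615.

D(O=O) ≈ 486 kJ/mol

Let D be the O=O bond energy.
Σ(broken) = 1×973 + 1×D = 973 + D
Σ(formed) = 2×615 = 1230
ΔH = Σ(broken) − Σ(formed) = (973 + D) − (1230) = −257 + D
Setting this equal to +229 kJ gives D = 486 kJ/mol.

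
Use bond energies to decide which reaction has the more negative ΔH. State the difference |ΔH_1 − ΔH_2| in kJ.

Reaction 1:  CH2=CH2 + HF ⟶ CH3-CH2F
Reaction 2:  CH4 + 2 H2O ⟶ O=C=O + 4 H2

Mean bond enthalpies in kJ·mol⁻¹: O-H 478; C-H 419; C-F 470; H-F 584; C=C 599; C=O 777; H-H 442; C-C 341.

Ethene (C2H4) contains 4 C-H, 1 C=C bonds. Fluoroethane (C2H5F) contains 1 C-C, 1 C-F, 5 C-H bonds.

Reaction 1:
  Bonds broken (reactants):
    C-H: 4 × 419 = 1676
    C=C: 1 × 599 = 599
    H-F: 1 × 584 = 584
    Σ(broken) = 2859 kJ
  Bonds formed (products):
    C-C: 1 × 341 = 341
    C-F: 1 × 470 = 470
    C-H: 5 × 419 = 2095
    Σ(formed) = 2906 kJ
  ΔH_1 = 2859 − 2906 = −47 kJ
Reaction 2:
  Bonds broken (reactants):
    C-H: 4 × 419 = 1676
    O-H: 4 × 478 = 1912
    Σ(broken) = 3588 kJ
  Bonds formed (products):
    C=O: 2 × 777 = 1554
    H-H: 4 × 442 = 1768
    Σ(formed) = 3322 kJ
  ΔH_2 = 3588 − 3322 = +266 kJ
ΔH_1 − ΔH_2 = −313 kJ, so reaction 1 has the more negative ΔH; |ΔH_1 − ΔH_2| = 313 kJ.

Reaction 1, by 313 kJ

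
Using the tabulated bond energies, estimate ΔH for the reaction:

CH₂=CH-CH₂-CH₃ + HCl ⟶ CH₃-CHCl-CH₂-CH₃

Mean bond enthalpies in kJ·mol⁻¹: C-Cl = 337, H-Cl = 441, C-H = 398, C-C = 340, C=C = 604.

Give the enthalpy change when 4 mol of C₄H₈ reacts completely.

Bonds broken (reactants):
  C-C: 2 × 340 = 680
  C-H: 8 × 398 = 3184
  C=C: 1 × 604 = 604
  H-Cl: 1 × 441 = 441
  Σ(broken) = 4909 kJ
Bonds formed (products):
  C-C: 3 × 340 = 1020
  C-Cl: 1 × 337 = 337
  C-H: 9 × 398 = 3582
  Σ(formed) = 4939 kJ
ΔH = Σ(broken) − Σ(formed) = 4909 − 4939 = −30 kJ
For 4× the reaction as written: 4 × (−30) = −120 kJ

ΔH = −120 kJ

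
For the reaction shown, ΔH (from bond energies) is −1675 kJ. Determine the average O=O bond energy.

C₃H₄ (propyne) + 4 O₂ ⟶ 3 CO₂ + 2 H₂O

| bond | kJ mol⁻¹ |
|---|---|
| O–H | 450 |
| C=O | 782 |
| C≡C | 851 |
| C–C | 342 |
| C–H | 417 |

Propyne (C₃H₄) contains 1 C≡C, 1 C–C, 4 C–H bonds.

Let D be the O=O bond energy.
Σ(broken) = 1×851 + 1×342 + 4×417 + 4×D = 2861 + 4D
Σ(formed) = 6×782 + 4×450 = 6492
ΔH = Σ(broken) − Σ(formed) = (2861 + 4D) − (6492) = −3631 + 4D
Setting this equal to −1675 kJ gives 4D = 1956, so D = 489 kJ/mol.

D(O=O) ≈ 489 kJ/mol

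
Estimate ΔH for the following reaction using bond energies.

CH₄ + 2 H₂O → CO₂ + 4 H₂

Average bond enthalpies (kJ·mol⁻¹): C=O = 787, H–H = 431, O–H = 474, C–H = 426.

Bonds broken (reactants):
  C–H: 4 × 426 = 1704
  O–H: 4 × 474 = 1896
  Σ(broken) = 3600 kJ
Bonds formed (products):
  C=O: 2 × 787 = 1574
  H–H: 4 × 431 = 1724
  Σ(formed) = 3298 kJ
ΔH = Σ(broken) − Σ(formed) = 3600 − 3298 = +302 kJ

ΔH ≈ +302 kJ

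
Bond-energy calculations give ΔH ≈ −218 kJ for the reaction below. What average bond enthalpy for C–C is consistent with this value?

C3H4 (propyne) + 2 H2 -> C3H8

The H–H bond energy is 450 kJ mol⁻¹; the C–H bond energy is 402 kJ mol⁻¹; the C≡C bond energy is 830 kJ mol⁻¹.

D(C–C) ≈ 340 kJ/mol

Let D be the C–C bond energy.
Σ(broken) = 1×830 + 1×D + 4×402 + 2×450 = 3338 + D
Σ(formed) = 2×D + 8×402 = 3216 + 2D
ΔH = Σ(broken) − Σ(formed) = (3338 + D) − (3216 + 2D) = +122 − D
Setting this equal to −218 kJ gives D = 340 kJ/mol.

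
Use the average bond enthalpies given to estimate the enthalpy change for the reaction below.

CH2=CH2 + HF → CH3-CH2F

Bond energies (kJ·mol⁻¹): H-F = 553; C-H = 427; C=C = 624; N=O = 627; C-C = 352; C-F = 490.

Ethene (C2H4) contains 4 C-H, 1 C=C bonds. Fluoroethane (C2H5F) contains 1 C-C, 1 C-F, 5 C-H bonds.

Bonds broken (reactants):
  C-H: 4 × 427 = 1708
  C=C: 1 × 624 = 624
  H-F: 1 × 553 = 553
  Σ(broken) = 2885 kJ
Bonds formed (products):
  C-C: 1 × 352 = 352
  C-F: 1 × 490 = 490
  C-H: 5 × 427 = 2135
  Σ(formed) = 2977 kJ
ΔH = Σ(broken) − Σ(formed) = 2885 − 2977 = −92 kJ

ΔH ≈ −92 kJ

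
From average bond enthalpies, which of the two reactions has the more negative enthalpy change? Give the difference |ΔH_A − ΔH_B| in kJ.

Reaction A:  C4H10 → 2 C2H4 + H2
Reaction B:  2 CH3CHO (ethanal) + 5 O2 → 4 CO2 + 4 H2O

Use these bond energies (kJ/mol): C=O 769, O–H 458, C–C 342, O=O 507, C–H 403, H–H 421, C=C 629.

Reaction A:
  Bonds broken (reactants):
    C–C: 3 × 342 = 1026
    C–H: 10 × 403 = 4030
    Σ(broken) = 5056 kJ
  Bonds formed (products):
    C–H: 8 × 403 = 3224
    C=C: 2 × 629 = 1258
    H–H: 1 × 421 = 421
    Σ(formed) = 4903 kJ
  ΔH_A = 5056 − 4903 = +153 kJ
Reaction B:
  Bonds broken (reactants):
    C–C: 2 × 342 = 684
    C–H: 8 × 403 = 3224
    C=O: 2 × 769 = 1538
    O=O: 5 × 507 = 2535
    Σ(broken) = 7981 kJ
  Bonds formed (products):
    C=O: 8 × 769 = 6152
    O–H: 8 × 458 = 3664
    Σ(formed) = 9816 kJ
  ΔH_B = 7981 − 9816 = −1835 kJ
ΔH_A − ΔH_B = +1988 kJ, so reaction B has the more negative ΔH; |ΔH_A − ΔH_B| = 1988 kJ.

Reaction B, by 1988 kJ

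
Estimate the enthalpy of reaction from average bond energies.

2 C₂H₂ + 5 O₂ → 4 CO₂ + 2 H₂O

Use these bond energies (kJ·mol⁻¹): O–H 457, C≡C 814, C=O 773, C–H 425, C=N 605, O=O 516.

Bonds broken (reactants):
  C≡C: 2 × 814 = 1628
  C–H: 4 × 425 = 1700
  O=O: 5 × 516 = 2580
  Σ(broken) = 5908 kJ
Bonds formed (products):
  C=O: 8 × 773 = 6184
  O–H: 4 × 457 = 1828
  Σ(formed) = 8012 kJ
ΔH = Σ(broken) − Σ(formed) = 5908 − 8012 = −2104 kJ

ΔH ≈ −2104 kJ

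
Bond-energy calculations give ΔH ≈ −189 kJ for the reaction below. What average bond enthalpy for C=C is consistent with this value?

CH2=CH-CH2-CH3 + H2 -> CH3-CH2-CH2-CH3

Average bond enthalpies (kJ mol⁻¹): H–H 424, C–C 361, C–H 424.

D(C=C) ≈ 596 kJ/mol

Let D be the C=C bond energy.
Σ(broken) = 2×361 + 8×424 + 1×D + 1×424 = 4538 + D
Σ(formed) = 3×361 + 10×424 = 5323
ΔH = Σ(broken) − Σ(formed) = (4538 + D) − (5323) = −785 + D
Setting this equal to −189 kJ gives D = 596 kJ/mol.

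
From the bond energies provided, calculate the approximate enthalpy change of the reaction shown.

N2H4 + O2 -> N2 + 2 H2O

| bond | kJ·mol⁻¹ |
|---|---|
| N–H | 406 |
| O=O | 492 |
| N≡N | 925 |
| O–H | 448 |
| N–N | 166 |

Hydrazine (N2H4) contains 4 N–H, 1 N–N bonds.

ΔH ≈ −435 kJ

Bonds broken (reactants):
  N–H: 4 × 406 = 1624
  N–N: 1 × 166 = 166
  O=O: 1 × 492 = 492
  Σ(broken) = 2282 kJ
Bonds formed (products):
  N≡N: 1 × 925 = 925
  O–H: 4 × 448 = 1792
  Σ(formed) = 2717 kJ
ΔH = Σ(broken) − Σ(formed) = 2282 − 2717 = −435 kJ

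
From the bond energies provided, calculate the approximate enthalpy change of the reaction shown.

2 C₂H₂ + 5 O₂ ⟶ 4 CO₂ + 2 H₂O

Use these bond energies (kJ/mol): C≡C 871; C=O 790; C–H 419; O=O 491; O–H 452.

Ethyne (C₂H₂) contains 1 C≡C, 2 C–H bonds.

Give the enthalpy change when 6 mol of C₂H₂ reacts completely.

ΔH = −6765 kJ

Bonds broken (reactants):
  C≡C: 2 × 871 = 1742
  C–H: 4 × 419 = 1676
  O=O: 5 × 491 = 2455
  Σ(broken) = 5873 kJ
Bonds formed (products):
  C=O: 8 × 790 = 6320
  O–H: 4 × 452 = 1808
  Σ(formed) = 8128 kJ
ΔH = Σ(broken) − Σ(formed) = 5873 − 8128 = −2255 kJ
For 3× the reaction as written: 3 × (−2255) = −6765 kJ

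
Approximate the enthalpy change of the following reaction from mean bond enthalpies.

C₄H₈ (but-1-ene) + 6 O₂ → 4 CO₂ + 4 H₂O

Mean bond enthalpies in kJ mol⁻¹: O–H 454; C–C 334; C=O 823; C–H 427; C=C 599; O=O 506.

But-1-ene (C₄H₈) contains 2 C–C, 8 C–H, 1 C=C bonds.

Bonds broken (reactants):
  C–C: 2 × 334 = 668
  C–H: 8 × 427 = 3416
  C=C: 1 × 599 = 599
  O=O: 6 × 506 = 3036
  Σ(broken) = 7719 kJ
Bonds formed (products):
  C=O: 8 × 823 = 6584
  O–H: 8 × 454 = 3632
  Σ(formed) = 10216 kJ
ΔH = Σ(broken) − Σ(formed) = 7719 − 10216 = −2497 kJ

ΔH ≈ −2497 kJ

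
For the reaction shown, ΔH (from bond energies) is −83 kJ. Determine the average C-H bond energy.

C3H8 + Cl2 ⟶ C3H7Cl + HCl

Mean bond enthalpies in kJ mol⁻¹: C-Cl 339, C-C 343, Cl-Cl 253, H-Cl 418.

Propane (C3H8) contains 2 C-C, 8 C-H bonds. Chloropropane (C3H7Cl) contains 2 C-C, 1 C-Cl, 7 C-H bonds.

D(C-H) ≈ 421 kJ/mol

Let D be the C-H bond energy.
Σ(broken) = 2×343 + 8×D + 1×253 = 939 + 8D
Σ(formed) = 2×343 + 1×339 + 7×D + 1×418 = 1443 + 7D
ΔH = Σ(broken) − Σ(formed) = (939 + 8D) − (1443 + 7D) = −504 + D
Setting this equal to −83 kJ gives D = 421 kJ/mol.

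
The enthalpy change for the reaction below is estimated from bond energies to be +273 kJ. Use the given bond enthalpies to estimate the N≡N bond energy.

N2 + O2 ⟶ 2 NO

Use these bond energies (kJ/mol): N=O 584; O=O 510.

Let D be the N≡N bond energy.
Σ(broken) = 1×D + 1×510 = 510 + D
Σ(formed) = 2×584 = 1168
ΔH = Σ(broken) − Σ(formed) = (510 + D) − (1168) = −658 + D
Setting this equal to +273 kJ gives D = 931 kJ/mol.

D(N≡N) ≈ 931 kJ/mol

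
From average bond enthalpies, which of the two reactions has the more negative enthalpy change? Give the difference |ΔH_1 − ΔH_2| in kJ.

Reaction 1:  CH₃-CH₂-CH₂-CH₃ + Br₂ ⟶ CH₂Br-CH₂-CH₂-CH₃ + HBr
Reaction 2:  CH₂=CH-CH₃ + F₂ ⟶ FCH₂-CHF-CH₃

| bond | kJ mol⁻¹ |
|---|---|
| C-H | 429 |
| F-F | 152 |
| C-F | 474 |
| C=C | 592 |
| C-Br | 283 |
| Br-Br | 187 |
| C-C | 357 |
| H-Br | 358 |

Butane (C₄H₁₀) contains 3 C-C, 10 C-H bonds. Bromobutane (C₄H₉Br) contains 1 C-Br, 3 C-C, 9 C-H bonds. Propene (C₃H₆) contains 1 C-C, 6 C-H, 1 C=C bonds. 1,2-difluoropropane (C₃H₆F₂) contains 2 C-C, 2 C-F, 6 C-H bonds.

Reaction 1:
  Bonds broken (reactants):
    Br-Br: 1 × 187 = 187
    C-C: 3 × 357 = 1071
    C-H: 10 × 429 = 4290
    Σ(broken) = 5548 kJ
  Bonds formed (products):
    C-Br: 1 × 283 = 283
    C-C: 3 × 357 = 1071
    C-H: 9 × 429 = 3861
    H-Br: 1 × 358 = 358
    Σ(formed) = 5573 kJ
  ΔH_1 = 5548 − 5573 = −25 kJ
Reaction 2:
  Bonds broken (reactants):
    C-C: 1 × 357 = 357
    C-H: 6 × 429 = 2574
    C=C: 1 × 592 = 592
    F-F: 1 × 152 = 152
    Σ(broken) = 3675 kJ
  Bonds formed (products):
    C-C: 2 × 357 = 714
    C-F: 2 × 474 = 948
    C-H: 6 × 429 = 2574
    Σ(formed) = 4236 kJ
  ΔH_2 = 3675 − 4236 = −561 kJ
ΔH_1 − ΔH_2 = +536 kJ, so reaction 2 has the more negative ΔH; |ΔH_1 − ΔH_2| = 536 kJ.

Reaction 2, by 536 kJ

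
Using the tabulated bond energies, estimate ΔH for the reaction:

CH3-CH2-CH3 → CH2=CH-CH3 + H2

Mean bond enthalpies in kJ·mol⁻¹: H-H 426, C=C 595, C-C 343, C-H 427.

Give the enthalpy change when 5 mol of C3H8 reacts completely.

ΔH = +880 kJ

Bonds broken (reactants):
  C-C: 2 × 343 = 686
  C-H: 8 × 427 = 3416
  Σ(broken) = 4102 kJ
Bonds formed (products):
  C-C: 1 × 343 = 343
  C-H: 6 × 427 = 2562
  C=C: 1 × 595 = 595
  H-H: 1 × 426 = 426
  Σ(formed) = 3926 kJ
ΔH = Σ(broken) − Σ(formed) = 4102 − 3926 = +176 kJ
For 5× the reaction as written: 5 × (+176) = +880 kJ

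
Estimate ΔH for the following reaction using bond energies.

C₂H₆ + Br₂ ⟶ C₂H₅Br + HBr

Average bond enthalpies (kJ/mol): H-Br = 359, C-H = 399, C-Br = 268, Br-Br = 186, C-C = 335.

Bonds broken (reactants):
  Br-Br: 1 × 186 = 186
  C-C: 1 × 335 = 335
  C-H: 6 × 399 = 2394
  Σ(broken) = 2915 kJ
Bonds formed (products):
  C-Br: 1 × 268 = 268
  C-C: 1 × 335 = 335
  C-H: 5 × 399 = 1995
  H-Br: 1 × 359 = 359
  Σ(formed) = 2957 kJ
ΔH = Σ(broken) − Σ(formed) = 2915 − 2957 = −42 kJ

ΔH ≈ −42 kJ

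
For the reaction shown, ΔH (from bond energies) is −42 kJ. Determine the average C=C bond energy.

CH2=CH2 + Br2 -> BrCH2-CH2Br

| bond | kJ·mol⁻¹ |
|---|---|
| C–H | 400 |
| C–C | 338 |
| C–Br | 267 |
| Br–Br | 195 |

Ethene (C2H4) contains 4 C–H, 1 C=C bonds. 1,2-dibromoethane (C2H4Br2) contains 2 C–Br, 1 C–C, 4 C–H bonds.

Let D be the C=C bond energy.
Σ(broken) = 1×195 + 4×400 + 1×D = 1795 + D
Σ(formed) = 2×267 + 1×338 + 4×400 = 2472
ΔH = Σ(broken) − Σ(formed) = (1795 + D) − (2472) = −677 + D
Setting this equal to −42 kJ gives D = 635 kJ/mol.

D(C=C) ≈ 635 kJ/mol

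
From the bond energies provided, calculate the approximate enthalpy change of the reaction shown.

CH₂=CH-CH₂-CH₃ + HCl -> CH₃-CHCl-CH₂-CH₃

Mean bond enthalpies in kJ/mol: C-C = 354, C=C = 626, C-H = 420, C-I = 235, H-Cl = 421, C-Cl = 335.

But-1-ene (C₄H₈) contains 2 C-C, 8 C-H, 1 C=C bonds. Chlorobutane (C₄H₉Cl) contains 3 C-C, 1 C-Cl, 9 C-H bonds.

Bonds broken (reactants):
  C-C: 2 × 354 = 708
  C-H: 8 × 420 = 3360
  C=C: 1 × 626 = 626
  H-Cl: 1 × 421 = 421
  Σ(broken) = 5115 kJ
Bonds formed (products):
  C-C: 3 × 354 = 1062
  C-Cl: 1 × 335 = 335
  C-H: 9 × 420 = 3780
  Σ(formed) = 5177 kJ
ΔH = Σ(broken) − Σ(formed) = 5115 − 5177 = −62 kJ

ΔH ≈ −62 kJ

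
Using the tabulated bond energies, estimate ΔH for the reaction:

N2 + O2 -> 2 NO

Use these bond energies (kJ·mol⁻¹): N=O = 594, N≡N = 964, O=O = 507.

ΔH ≈ +283 kJ

Bonds broken (reactants):
  N≡N: 1 × 964 = 964
  O=O: 1 × 507 = 507
  Σ(broken) = 1471 kJ
Bonds formed (products):
  N=O: 2 × 594 = 1188
  Σ(formed) = 1188 kJ
ΔH = Σ(broken) − Σ(formed) = 1471 − 1188 = +283 kJ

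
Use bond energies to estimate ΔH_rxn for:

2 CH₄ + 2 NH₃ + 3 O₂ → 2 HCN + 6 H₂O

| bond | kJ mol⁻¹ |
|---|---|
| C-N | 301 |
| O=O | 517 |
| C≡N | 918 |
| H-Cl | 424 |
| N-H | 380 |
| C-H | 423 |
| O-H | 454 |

Bonds broken (reactants):
  C-H: 8 × 423 = 3384
  N-H: 6 × 380 = 2280
  O=O: 3 × 517 = 1551
  Σ(broken) = 7215 kJ
Bonds formed (products):
  C≡N: 2 × 918 = 1836
  C-H: 2 × 423 = 846
  O-H: 12 × 454 = 5448
  Σ(formed) = 8130 kJ
ΔH = Σ(broken) − Σ(formed) = 7215 − 8130 = −915 kJ

ΔH ≈ −915 kJ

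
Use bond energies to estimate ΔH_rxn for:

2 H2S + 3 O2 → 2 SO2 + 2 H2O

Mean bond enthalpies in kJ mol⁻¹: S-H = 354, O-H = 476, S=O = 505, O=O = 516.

ΔH ≈ −960 kJ

Bonds broken (reactants):
  O=O: 3 × 516 = 1548
  S-H: 4 × 354 = 1416
  Σ(broken) = 2964 kJ
Bonds formed (products):
  O-H: 4 × 476 = 1904
  S=O: 4 × 505 = 2020
  Σ(formed) = 3924 kJ
ΔH = Σ(broken) − Σ(formed) = 2964 − 3924 = −960 kJ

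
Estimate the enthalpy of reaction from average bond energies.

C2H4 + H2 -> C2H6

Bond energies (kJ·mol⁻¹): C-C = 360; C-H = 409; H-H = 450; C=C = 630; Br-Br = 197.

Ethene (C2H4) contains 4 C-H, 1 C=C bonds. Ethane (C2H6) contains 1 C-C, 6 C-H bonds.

Bonds broken (reactants):
  C-H: 4 × 409 = 1636
  C=C: 1 × 630 = 630
  H-H: 1 × 450 = 450
  Σ(broken) = 2716 kJ
Bonds formed (products):
  C-C: 1 × 360 = 360
  C-H: 6 × 409 = 2454
  Σ(formed) = 2814 kJ
ΔH = Σ(broken) − Σ(formed) = 2716 − 2814 = −98 kJ

ΔH ≈ −98 kJ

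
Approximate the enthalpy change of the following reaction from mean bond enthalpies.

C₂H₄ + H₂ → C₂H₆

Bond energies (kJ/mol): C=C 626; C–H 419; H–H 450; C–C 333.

ΔH ≈ −95 kJ

Bonds broken (reactants):
  C–H: 4 × 419 = 1676
  C=C: 1 × 626 = 626
  H–H: 1 × 450 = 450
  Σ(broken) = 2752 kJ
Bonds formed (products):
  C–C: 1 × 333 = 333
  C–H: 6 × 419 = 2514
  Σ(formed) = 2847 kJ
ΔH = Σ(broken) − Σ(formed) = 2752 − 2847 = −95 kJ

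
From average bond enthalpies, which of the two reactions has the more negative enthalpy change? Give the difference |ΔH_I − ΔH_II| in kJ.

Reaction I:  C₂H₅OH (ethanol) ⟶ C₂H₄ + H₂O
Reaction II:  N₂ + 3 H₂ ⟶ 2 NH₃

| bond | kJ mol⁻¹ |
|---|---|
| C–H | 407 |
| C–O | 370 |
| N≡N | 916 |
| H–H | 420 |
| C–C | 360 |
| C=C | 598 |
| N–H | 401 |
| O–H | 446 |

Reaction II, by 323 kJ

Reaction I:
  Bonds broken (reactants):
    C–C: 1 × 360 = 360
    C–H: 5 × 407 = 2035
    C–O: 1 × 370 = 370
    O–H: 1 × 446 = 446
    Σ(broken) = 3211 kJ
  Bonds formed (products):
    C–H: 4 × 407 = 1628
    C=C: 1 × 598 = 598
    O–H: 2 × 446 = 892
    Σ(formed) = 3118 kJ
  ΔH_I = 3211 − 3118 = +93 kJ
Reaction II:
  Bonds broken (reactants):
    H–H: 3 × 420 = 1260
    N≡N: 1 × 916 = 916
    Σ(broken) = 2176 kJ
  Bonds formed (products):
    N–H: 6 × 401 = 2406
    Σ(formed) = 2406 kJ
  ΔH_II = 2176 − 2406 = −230 kJ
ΔH_I − ΔH_II = +323 kJ, so reaction II has the more negative ΔH; |ΔH_I − ΔH_II| = 323 kJ.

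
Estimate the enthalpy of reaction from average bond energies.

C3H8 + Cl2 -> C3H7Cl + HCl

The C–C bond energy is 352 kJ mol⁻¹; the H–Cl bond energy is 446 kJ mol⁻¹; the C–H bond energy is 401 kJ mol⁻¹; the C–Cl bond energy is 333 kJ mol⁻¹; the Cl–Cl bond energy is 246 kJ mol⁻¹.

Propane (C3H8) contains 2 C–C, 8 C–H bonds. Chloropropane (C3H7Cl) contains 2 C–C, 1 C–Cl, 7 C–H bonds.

Bonds broken (reactants):
  C–C: 2 × 352 = 704
  C–H: 8 × 401 = 3208
  Cl–Cl: 1 × 246 = 246
  Σ(broken) = 4158 kJ
Bonds formed (products):
  C–C: 2 × 352 = 704
  C–Cl: 1 × 333 = 333
  C–H: 7 × 401 = 2807
  H–Cl: 1 × 446 = 446
  Σ(formed) = 4290 kJ
ΔH = Σ(broken) − Σ(formed) = 4158 − 4290 = −132 kJ

ΔH ≈ −132 kJ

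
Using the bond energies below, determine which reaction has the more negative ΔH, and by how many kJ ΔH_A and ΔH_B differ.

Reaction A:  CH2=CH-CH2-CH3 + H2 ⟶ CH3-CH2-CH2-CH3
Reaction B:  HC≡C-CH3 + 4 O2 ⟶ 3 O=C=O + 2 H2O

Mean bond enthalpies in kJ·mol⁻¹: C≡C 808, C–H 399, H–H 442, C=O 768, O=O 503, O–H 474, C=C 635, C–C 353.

Reaction B, by 1661 kJ

Reaction A:
  Bonds broken (reactants):
    C–C: 2 × 353 = 706
    C–H: 8 × 399 = 3192
    C=C: 1 × 635 = 635
    H–H: 1 × 442 = 442
    Σ(broken) = 4975 kJ
  Bonds formed (products):
    C–C: 3 × 353 = 1059
    C–H: 10 × 399 = 3990
    Σ(formed) = 5049 kJ
  ΔH_A = 4975 − 5049 = −74 kJ
Reaction B:
  Bonds broken (reactants):
    C≡C: 1 × 808 = 808
    C–C: 1 × 353 = 353
    C–H: 4 × 399 = 1596
    O=O: 4 × 503 = 2012
    Σ(broken) = 4769 kJ
  Bonds formed (products):
    C=O: 6 × 768 = 4608
    O–H: 4 × 474 = 1896
    Σ(formed) = 6504 kJ
  ΔH_B = 4769 − 6504 = −1735 kJ
ΔH_A − ΔH_B = +1661 kJ, so reaction B has the more negative ΔH; |ΔH_A − ΔH_B| = 1661 kJ.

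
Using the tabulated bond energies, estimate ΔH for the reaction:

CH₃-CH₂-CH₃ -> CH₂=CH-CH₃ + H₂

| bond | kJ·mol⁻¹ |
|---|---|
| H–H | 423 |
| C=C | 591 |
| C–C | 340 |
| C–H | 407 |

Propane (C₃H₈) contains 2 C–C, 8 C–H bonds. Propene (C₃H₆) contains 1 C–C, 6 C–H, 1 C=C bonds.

Bonds broken (reactants):
  C–C: 2 × 340 = 680
  C–H: 8 × 407 = 3256
  Σ(broken) = 3936 kJ
Bonds formed (products):
  C–C: 1 × 340 = 340
  C–H: 6 × 407 = 2442
  C=C: 1 × 591 = 591
  H–H: 1 × 423 = 423
  Σ(formed) = 3796 kJ
ΔH = Σ(broken) − Σ(formed) = 3936 − 3796 = +140 kJ

ΔH ≈ +140 kJ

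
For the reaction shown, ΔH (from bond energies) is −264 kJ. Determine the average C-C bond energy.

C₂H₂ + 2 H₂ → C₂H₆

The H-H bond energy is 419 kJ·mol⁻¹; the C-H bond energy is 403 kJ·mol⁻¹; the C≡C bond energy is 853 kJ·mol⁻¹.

D(C-C) ≈ 343 kJ/mol

Let D be the C-C bond energy.
Σ(broken) = 1×853 + 2×403 + 2×419 = 2497
Σ(formed) = 1×D + 6×403 = 2418 + D
ΔH = Σ(broken) − Σ(formed) = (2497) − (2418 + D) = +79 − D
Setting this equal to −264 kJ gives D = 343 kJ/mol.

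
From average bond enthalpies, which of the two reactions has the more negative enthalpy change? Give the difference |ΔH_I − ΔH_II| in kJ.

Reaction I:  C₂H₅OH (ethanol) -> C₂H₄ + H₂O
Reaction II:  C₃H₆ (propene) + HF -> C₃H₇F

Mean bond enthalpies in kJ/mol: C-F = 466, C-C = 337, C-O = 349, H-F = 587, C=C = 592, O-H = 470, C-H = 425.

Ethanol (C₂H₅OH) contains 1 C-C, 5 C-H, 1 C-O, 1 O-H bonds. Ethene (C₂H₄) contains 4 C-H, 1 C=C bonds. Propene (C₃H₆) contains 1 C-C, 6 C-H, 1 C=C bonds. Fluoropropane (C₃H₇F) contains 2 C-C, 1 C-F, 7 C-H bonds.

Reaction I:
  Bonds broken (reactants):
    C-C: 1 × 337 = 337
    C-H: 5 × 425 = 2125
    C-O: 1 × 349 = 349
    O-H: 1 × 470 = 470
    Σ(broken) = 3281 kJ
  Bonds formed (products):
    C-H: 4 × 425 = 1700
    C=C: 1 × 592 = 592
    O-H: 2 × 470 = 940
    Σ(formed) = 3232 kJ
  ΔH_I = 3281 − 3232 = +49 kJ
Reaction II:
  Bonds broken (reactants):
    C-C: 1 × 337 = 337
    C-H: 6 × 425 = 2550
    C=C: 1 × 592 = 592
    H-F: 1 × 587 = 587
    Σ(broken) = 4066 kJ
  Bonds formed (products):
    C-C: 2 × 337 = 674
    C-F: 1 × 466 = 466
    C-H: 7 × 425 = 2975
    Σ(formed) = 4115 kJ
  ΔH_II = 4066 − 4115 = −49 kJ
ΔH_I − ΔH_II = +98 kJ, so reaction II has the more negative ΔH; |ΔH_I − ΔH_II| = 98 kJ.

Reaction II, by 98 kJ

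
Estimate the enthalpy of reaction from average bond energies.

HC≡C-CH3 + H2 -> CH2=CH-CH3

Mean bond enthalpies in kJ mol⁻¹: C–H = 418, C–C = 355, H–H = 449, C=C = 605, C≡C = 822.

Bonds broken (reactants):
  C≡C: 1 × 822 = 822
  C–C: 1 × 355 = 355
  C–H: 4 × 418 = 1672
  H–H: 1 × 449 = 449
  Σ(broken) = 3298 kJ
Bonds formed (products):
  C–C: 1 × 355 = 355
  C–H: 6 × 418 = 2508
  C=C: 1 × 605 = 605
  Σ(formed) = 3468 kJ
ΔH = Σ(broken) − Σ(formed) = 3298 − 3468 = −170 kJ

ΔH ≈ −170 kJ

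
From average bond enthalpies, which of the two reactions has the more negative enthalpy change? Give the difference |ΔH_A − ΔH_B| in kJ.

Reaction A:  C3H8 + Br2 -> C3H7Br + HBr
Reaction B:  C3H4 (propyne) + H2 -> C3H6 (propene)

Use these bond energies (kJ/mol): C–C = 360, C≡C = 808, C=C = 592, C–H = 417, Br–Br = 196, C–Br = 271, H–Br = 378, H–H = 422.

Reaction A:
  Bonds broken (reactants):
    Br–Br: 1 × 196 = 196
    C–C: 2 × 360 = 720
    C–H: 8 × 417 = 3336
    Σ(broken) = 4252 kJ
  Bonds formed (products):
    C–Br: 1 × 271 = 271
    C–C: 2 × 360 = 720
    C–H: 7 × 417 = 2919
    H–Br: 1 × 378 = 378
    Σ(formed) = 4288 kJ
  ΔH_A = 4252 − 4288 = −36 kJ
Reaction B:
  Bonds broken (reactants):
    C≡C: 1 × 808 = 808
    C–C: 1 × 360 = 360
    C–H: 4 × 417 = 1668
    H–H: 1 × 422 = 422
    Σ(broken) = 3258 kJ
  Bonds formed (products):
    C–C: 1 × 360 = 360
    C–H: 6 × 417 = 2502
    C=C: 1 × 592 = 592
    Σ(formed) = 3454 kJ
  ΔH_B = 3258 − 3454 = −196 kJ
ΔH_A − ΔH_B = +160 kJ, so reaction B has the more negative ΔH; |ΔH_A − ΔH_B| = 160 kJ.

Reaction B, by 160 kJ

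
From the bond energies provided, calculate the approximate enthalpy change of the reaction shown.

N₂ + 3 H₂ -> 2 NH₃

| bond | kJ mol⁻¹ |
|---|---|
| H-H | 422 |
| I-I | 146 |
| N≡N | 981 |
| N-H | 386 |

Bonds broken (reactants):
  H-H: 3 × 422 = 1266
  N≡N: 1 × 981 = 981
  Σ(broken) = 2247 kJ
Bonds formed (products):
  N-H: 6 × 386 = 2316
  Σ(formed) = 2316 kJ
ΔH = Σ(broken) − Σ(formed) = 2247 − 2316 = −69 kJ

ΔH ≈ −69 kJ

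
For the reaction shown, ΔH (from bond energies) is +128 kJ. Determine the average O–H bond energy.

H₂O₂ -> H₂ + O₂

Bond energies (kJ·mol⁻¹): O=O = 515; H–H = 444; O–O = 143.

Let D be the O–H bond energy.
Σ(broken) = 2×D + 1×143 = 143 + 2D
Σ(formed) = 1×444 + 1×515 = 959
ΔH = Σ(broken) − Σ(formed) = (143 + 2D) − (959) = −816 + 2D
Setting this equal to +128 kJ gives 2D = 944, so D = 472 kJ/mol.

D(O–H) ≈ 472 kJ/mol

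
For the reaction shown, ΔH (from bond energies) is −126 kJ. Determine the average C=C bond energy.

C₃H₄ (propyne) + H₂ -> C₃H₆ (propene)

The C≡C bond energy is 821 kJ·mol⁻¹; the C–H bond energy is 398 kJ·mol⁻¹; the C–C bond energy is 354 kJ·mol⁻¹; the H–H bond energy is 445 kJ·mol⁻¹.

D(C=C) ≈ 596 kJ/mol

Let D be the C=C bond energy.
Σ(broken) = 1×821 + 1×354 + 4×398 + 1×445 = 3212
Σ(formed) = 1×354 + 6×398 + 1×D = 2742 + D
ΔH = Σ(broken) − Σ(formed) = (3212) − (2742 + D) = +470 − D
Setting this equal to −126 kJ gives D = 596 kJ/mol.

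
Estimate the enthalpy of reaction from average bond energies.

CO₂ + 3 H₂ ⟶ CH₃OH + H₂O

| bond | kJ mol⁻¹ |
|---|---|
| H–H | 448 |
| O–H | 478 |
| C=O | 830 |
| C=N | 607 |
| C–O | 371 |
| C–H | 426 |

ΔH ≈ −79 kJ

Bonds broken (reactants):
  C=O: 2 × 830 = 1660
  H–H: 3 × 448 = 1344
  Σ(broken) = 3004 kJ
Bonds formed (products):
  C–H: 3 × 426 = 1278
  C–O: 1 × 371 = 371
  O–H: 3 × 478 = 1434
  Σ(formed) = 3083 kJ
ΔH = Σ(broken) − Σ(formed) = 3004 − 3083 = −79 kJ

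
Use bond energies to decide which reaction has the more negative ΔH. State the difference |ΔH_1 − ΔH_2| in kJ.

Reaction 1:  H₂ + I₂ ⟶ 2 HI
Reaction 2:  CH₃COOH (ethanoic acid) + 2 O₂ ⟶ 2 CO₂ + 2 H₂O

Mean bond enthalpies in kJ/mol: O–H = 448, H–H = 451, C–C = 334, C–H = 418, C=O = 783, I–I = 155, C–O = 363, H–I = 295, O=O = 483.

Reaction 2, by 792 kJ

Reaction 1:
  Bonds broken (reactants):
    H–H: 1 × 451 = 451
    I–I: 1 × 155 = 155
    Σ(broken) = 606 kJ
  Bonds formed (products):
    H–I: 2 × 295 = 590
    Σ(formed) = 590 kJ
  ΔH_1 = 606 − 590 = +16 kJ
Reaction 2:
  Bonds broken (reactants):
    C–C: 1 × 334 = 334
    C–H: 3 × 418 = 1254
    C–O: 1 × 363 = 363
    C=O: 1 × 783 = 783
    O–H: 1 × 448 = 448
    O=O: 2 × 483 = 966
    Σ(broken) = 4148 kJ
  Bonds formed (products):
    C=O: 4 × 783 = 3132
    O–H: 4 × 448 = 1792
    Σ(formed) = 4924 kJ
  ΔH_2 = 4148 − 4924 = −776 kJ
ΔH_1 − ΔH_2 = +792 kJ, so reaction 2 has the more negative ΔH; |ΔH_1 − ΔH_2| = 792 kJ.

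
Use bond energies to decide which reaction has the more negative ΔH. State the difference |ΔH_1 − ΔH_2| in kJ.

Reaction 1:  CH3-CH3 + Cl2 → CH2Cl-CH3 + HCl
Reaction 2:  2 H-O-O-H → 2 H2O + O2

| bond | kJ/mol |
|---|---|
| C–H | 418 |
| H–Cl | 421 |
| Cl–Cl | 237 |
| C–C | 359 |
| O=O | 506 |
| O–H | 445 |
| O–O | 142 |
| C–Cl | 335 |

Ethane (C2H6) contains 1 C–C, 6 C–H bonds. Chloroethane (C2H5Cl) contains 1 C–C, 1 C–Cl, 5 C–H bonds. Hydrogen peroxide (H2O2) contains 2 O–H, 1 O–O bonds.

Reaction 1:
  Bonds broken (reactants):
    C–C: 1 × 359 = 359
    C–H: 6 × 418 = 2508
    Cl–Cl: 1 × 237 = 237
    Σ(broken) = 3104 kJ
  Bonds formed (products):
    C–C: 1 × 359 = 359
    C–Cl: 1 × 335 = 335
    C–H: 5 × 418 = 2090
    H–Cl: 1 × 421 = 421
    Σ(formed) = 3205 kJ
  ΔH_1 = 3104 − 3205 = −101 kJ
Reaction 2:
  Bonds broken (reactants):
    O–H: 4 × 445 = 1780
    O–O: 2 × 142 = 284
    Σ(broken) = 2064 kJ
  Bonds formed (products):
    O–H: 4 × 445 = 1780
    O=O: 1 × 506 = 506
    Σ(formed) = 2286 kJ
  ΔH_2 = 2064 − 2286 = −222 kJ
ΔH_1 − ΔH_2 = +121 kJ, so reaction 2 has the more negative ΔH; |ΔH_1 − ΔH_2| = 121 kJ.

Reaction 2, by 121 kJ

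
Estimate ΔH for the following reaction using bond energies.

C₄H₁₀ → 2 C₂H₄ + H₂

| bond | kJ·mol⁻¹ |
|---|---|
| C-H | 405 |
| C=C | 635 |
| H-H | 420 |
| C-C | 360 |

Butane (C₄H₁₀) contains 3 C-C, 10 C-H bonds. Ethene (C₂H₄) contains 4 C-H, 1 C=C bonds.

Bonds broken (reactants):
  C-C: 3 × 360 = 1080
  C-H: 10 × 405 = 4050
  Σ(broken) = 5130 kJ
Bonds formed (products):
  C-H: 8 × 405 = 3240
  C=C: 2 × 635 = 1270
  H-H: 1 × 420 = 420
  Σ(formed) = 4930 kJ
ΔH = Σ(broken) − Σ(formed) = 5130 − 4930 = +200 kJ

ΔH ≈ +200 kJ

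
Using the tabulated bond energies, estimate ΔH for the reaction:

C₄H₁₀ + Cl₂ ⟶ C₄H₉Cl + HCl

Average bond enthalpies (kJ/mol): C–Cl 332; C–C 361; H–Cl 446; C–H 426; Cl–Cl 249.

Bonds broken (reactants):
  C–C: 3 × 361 = 1083
  C–H: 10 × 426 = 4260
  Cl–Cl: 1 × 249 = 249
  Σ(broken) = 5592 kJ
Bonds formed (products):
  C–C: 3 × 361 = 1083
  C–Cl: 1 × 332 = 332
  C–H: 9 × 426 = 3834
  H–Cl: 1 × 446 = 446
  Σ(formed) = 5695 kJ
ΔH = Σ(broken) − Σ(formed) = 5592 − 5695 = −103 kJ

ΔH ≈ −103 kJ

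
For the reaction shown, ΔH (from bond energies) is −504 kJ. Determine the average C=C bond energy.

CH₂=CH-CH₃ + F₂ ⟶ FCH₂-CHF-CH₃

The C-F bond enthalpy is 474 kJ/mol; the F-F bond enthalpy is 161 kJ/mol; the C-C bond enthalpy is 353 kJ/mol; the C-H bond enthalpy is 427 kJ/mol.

Let D be the C=C bond energy.
Σ(broken) = 1×353 + 6×427 + 1×D + 1×161 = 3076 + D
Σ(formed) = 2×353 + 2×474 + 6×427 = 4216
ΔH = Σ(broken) − Σ(formed) = (3076 + D) − (4216) = −1140 + D
Setting this equal to −504 kJ gives D = 636 kJ/mol.

D(C=C) ≈ 636 kJ/mol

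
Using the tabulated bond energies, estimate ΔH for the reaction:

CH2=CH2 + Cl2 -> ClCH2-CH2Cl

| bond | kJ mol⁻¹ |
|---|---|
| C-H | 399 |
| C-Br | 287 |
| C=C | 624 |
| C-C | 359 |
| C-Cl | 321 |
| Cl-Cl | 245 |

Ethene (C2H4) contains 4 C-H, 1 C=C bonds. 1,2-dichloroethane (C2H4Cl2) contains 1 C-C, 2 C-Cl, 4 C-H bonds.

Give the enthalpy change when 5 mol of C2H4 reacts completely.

Bonds broken (reactants):
  C-H: 4 × 399 = 1596
  C=C: 1 × 624 = 624
  Cl-Cl: 1 × 245 = 245
  Σ(broken) = 2465 kJ
Bonds formed (products):
  C-C: 1 × 359 = 359
  C-Cl: 2 × 321 = 642
  C-H: 4 × 399 = 1596
  Σ(formed) = 2597 kJ
ΔH = Σ(broken) − Σ(formed) = 2465 − 2597 = −132 kJ
For 5× the reaction as written: 5 × (−132) = −660 kJ

ΔH = −660 kJ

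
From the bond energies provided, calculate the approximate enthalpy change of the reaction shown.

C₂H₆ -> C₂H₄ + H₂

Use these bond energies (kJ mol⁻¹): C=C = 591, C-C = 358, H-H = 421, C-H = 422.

ΔH ≈ +190 kJ

Bonds broken (reactants):
  C-C: 1 × 358 = 358
  C-H: 6 × 422 = 2532
  Σ(broken) = 2890 kJ
Bonds formed (products):
  C-H: 4 × 422 = 1688
  C=C: 1 × 591 = 591
  H-H: 1 × 421 = 421
  Σ(formed) = 2700 kJ
ΔH = Σ(broken) − Σ(formed) = 2890 − 2700 = +190 kJ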